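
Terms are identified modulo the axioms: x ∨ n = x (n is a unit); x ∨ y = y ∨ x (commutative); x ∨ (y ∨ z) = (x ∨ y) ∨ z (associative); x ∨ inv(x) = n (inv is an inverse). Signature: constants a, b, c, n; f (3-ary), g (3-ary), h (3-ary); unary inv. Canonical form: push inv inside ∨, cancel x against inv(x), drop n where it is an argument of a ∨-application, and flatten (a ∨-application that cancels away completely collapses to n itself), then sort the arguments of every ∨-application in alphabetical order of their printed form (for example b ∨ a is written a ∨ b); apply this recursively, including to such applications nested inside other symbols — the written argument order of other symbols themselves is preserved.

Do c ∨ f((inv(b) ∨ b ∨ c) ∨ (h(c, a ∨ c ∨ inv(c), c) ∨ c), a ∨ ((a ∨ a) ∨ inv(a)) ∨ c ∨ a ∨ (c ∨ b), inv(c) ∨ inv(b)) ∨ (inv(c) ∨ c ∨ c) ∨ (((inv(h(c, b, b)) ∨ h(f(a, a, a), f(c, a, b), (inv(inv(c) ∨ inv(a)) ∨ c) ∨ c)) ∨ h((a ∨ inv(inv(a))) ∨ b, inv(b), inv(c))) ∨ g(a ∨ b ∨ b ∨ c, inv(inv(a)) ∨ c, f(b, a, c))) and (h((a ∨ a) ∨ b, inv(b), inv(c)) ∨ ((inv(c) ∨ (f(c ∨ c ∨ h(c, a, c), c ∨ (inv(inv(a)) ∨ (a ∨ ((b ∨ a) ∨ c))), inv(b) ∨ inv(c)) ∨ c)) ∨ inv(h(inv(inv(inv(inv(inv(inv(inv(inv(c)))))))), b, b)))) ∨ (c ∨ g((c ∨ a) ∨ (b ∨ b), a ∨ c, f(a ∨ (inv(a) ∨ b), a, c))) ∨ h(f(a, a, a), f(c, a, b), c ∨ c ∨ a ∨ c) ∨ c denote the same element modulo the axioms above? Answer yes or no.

Left:  c ∨ f((inv(b) ∨ b ∨ c) ∨ (h(c, a ∨ c ∨ inv(c), c) ∨ c), a ∨ ((a ∨ a) ∨ inv(a)) ∨ c ∨ a ∨ (c ∨ b), inv(c) ∨ inv(b)) ∨ (inv(c) ∨ c ∨ c) ∨ (((inv(h(c, b, b)) ∨ h(f(a, a, a), f(c, a, b), (inv(inv(c) ∨ inv(a)) ∨ c) ∨ c)) ∨ h((a ∨ inv(inv(a))) ∨ b, inv(b), inv(c))) ∨ g(a ∨ b ∨ b ∨ c, inv(inv(a)) ∨ c, f(b, a, c)))
  Push inv inside:  distribute inv over ∨ and collapse double inv
  Collect:  c ∨ c ∨ f(c ∨ c ∨ h(c, a, c), a ∨ a ∨ a ∨ b ∨ c ∨ c, inv(b) ∨ inv(c)) ∨ inv(h(c, b, b)) ∨ h(f(a, a, a), f(c, a, b), a ∨ c ∨ c ∨ c) ∨ h(a ∨ a ∨ b, inv(b), inv(c)) ∨ g(a ∨ b ∨ b ∨ c, a ∨ c, f(b, a, c))
  Order the arguments:  c ∨ c ∨ f(c ∨ c ∨ h(c, a, c), a ∨ a ∨ a ∨ b ∨ c ∨ c, inv(b) ∨ inv(c)) ∨ g(a ∨ b ∨ b ∨ c, a ∨ c, f(b, a, c)) ∨ h(a ∨ a ∨ b, inv(b), inv(c)) ∨ h(f(a, a, a), f(c, a, b), a ∨ c ∨ c ∨ c) ∨ inv(h(c, b, b))
Right:  (h((a ∨ a) ∨ b, inv(b), inv(c)) ∨ ((inv(c) ∨ (f(c ∨ c ∨ h(c, a, c), c ∨ (inv(inv(a)) ∨ (a ∨ ((b ∨ a) ∨ c))), inv(b) ∨ inv(c)) ∨ c)) ∨ inv(h(inv(inv(inv(inv(inv(inv(inv(inv(c)))))))), b, b)))) ∨ (c ∨ g((c ∨ a) ∨ (b ∨ b), a ∨ c, f(a ∨ (inv(a) ∨ b), a, c))) ∨ h(f(a, a, a), f(c, a, b), c ∨ c ∨ a ∨ c) ∨ c
  Push inv inside:  distribute inv over ∨ and collapse double inv
  Combine occurrences:  h(a ∨ a ∨ b, inv(b), inv(c)) ∨ c ∨ c ∨ f(c ∨ c ∨ h(c, a, c), a ∨ a ∨ a ∨ b ∨ c ∨ c, inv(b) ∨ inv(c)) ∨ inv(h(c, b, b)) ∨ g(a ∨ b ∨ b ∨ c, a ∨ c, f(b, a, c)) ∨ h(f(a, a, a), f(c, a, b), a ∨ c ∨ c ∨ c)
  Sort arguments:  c ∨ c ∨ f(c ∨ c ∨ h(c, a, c), a ∨ a ∨ a ∨ b ∨ c ∨ c, inv(b) ∨ inv(c)) ∨ g(a ∨ b ∨ b ∨ c, a ∨ c, f(b, a, c)) ∨ h(a ∨ a ∨ b, inv(b), inv(c)) ∨ h(f(a, a, a), f(c, a, b), a ∨ c ∨ c ∨ c) ∨ inv(h(c, b, b))

Answer: yes — both canonical forms are c ∨ c ∨ f(c ∨ c ∨ h(c, a, c), a ∨ a ∨ a ∨ b ∨ c ∨ c, inv(b) ∨ inv(c)) ∨ g(a ∨ b ∨ b ∨ c, a ∨ c, f(b, a, c)) ∨ h(a ∨ a ∨ b, inv(b), inv(c)) ∨ h(f(a, a, a), f(c, a, b), a ∨ c ∨ c ∨ c) ∨ inv(h(c, b, b))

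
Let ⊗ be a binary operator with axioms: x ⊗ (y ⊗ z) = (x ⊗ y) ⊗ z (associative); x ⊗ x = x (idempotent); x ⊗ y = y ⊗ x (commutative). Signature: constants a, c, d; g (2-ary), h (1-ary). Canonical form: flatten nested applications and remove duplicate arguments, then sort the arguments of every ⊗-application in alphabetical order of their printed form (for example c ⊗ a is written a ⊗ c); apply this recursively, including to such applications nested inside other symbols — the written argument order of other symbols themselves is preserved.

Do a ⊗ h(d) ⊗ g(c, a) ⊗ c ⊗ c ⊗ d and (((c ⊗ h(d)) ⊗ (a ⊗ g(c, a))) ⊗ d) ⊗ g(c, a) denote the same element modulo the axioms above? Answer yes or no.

Answer: yes — both canonical forms are a ⊗ c ⊗ d ⊗ g(c, a) ⊗ h(d)

Derivation:
Left:  a ⊗ h(d) ⊗ g(c, a) ⊗ c ⊗ c ⊗ d
  Deduplicate:  drop duplicate c
  Sort arguments:  a ⊗ c ⊗ d ⊗ g(c, a) ⊗ h(d)
Right:  (((c ⊗ h(d)) ⊗ (a ⊗ g(c, a))) ⊗ d) ⊗ g(c, a)
  Un-nest:  c ⊗ h(d) ⊗ a ⊗ g(c, a) ⊗ d ⊗ g(c, a)
  Deduplicate:  drop duplicate g(c, a)
  Order the arguments:  a ⊗ c ⊗ d ⊗ g(c, a) ⊗ h(d)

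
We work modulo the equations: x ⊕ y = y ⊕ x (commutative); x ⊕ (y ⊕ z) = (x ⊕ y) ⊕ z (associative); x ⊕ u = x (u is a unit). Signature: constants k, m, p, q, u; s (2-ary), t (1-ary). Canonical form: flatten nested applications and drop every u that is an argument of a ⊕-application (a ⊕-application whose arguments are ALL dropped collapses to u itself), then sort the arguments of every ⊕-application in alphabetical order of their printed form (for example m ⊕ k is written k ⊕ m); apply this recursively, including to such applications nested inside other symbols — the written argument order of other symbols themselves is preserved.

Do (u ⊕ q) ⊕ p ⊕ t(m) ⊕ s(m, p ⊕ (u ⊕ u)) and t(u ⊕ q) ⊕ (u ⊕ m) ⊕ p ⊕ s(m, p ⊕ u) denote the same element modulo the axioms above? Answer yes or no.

Left:  (u ⊕ q) ⊕ p ⊕ t(m) ⊕ s(m, p ⊕ (u ⊕ u))
  Merge nested applications:  u ⊕ q ⊕ p ⊕ t(m) ⊕ s(m, p ⊕ (u ⊕ u))
  Canonicalize subterm:  s(m, p ⊕ (u ⊕ u))  →  s(m, p)
  Units out:  drop u
  Sort arguments:  p ⊕ q ⊕ s(m, p) ⊕ t(m)
Right:  t(u ⊕ q) ⊕ (u ⊕ m) ⊕ p ⊕ s(m, p ⊕ u)
  Flatten:  t(u ⊕ q) ⊕ u ⊕ m ⊕ p ⊕ s(m, p ⊕ u)
  Simplify inside:  t(u ⊕ q)  →  t(q)
  Canonicalize subterm:  s(m, p ⊕ u)  →  s(m, p)
  Drop the unit:  drop u
  Sort arguments:  m ⊕ p ⊕ s(m, p) ⊕ t(q)

Answer: no — p ⊕ q ⊕ s(m, p) ⊕ t(m) vs m ⊕ p ⊕ s(m, p) ⊕ t(q)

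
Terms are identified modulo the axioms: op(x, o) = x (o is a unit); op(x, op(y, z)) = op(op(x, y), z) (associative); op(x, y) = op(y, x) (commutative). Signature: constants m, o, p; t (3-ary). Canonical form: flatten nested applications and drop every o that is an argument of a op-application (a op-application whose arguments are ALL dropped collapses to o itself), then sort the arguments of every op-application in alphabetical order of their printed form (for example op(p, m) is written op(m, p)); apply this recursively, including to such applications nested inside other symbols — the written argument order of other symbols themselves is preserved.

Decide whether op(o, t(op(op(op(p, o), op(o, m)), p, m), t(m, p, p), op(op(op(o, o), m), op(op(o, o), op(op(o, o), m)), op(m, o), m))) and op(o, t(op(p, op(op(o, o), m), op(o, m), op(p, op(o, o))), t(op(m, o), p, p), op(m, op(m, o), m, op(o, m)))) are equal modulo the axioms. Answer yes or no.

Left:  op(o, t(op(op(op(p, o), op(o, m)), p, m), t(m, p, p), op(op(op(o, o), m), op(op(o, o), op(op(o, o), m)), op(m, o), m)))
  Canonicalize subterm:  t(op(op(op(p, o), op(o, m)), p, m), t(m, p, p), op(op(op(o, o), m), op(op(o, o), op(op(o, o), m)), op(m, o), m))  →  t(op(m, m, p, p), t(m, p, p), op(m, m, m, m))
  Units out:  drop o
  Sort arguments:  t(op(m, m, p, p), t(m, p, p), op(m, m, m, m))
Right:  op(o, t(op(p, op(op(o, o), m), op(o, m), op(p, op(o, o))), t(op(m, o), p, p), op(m, op(m, o), m, op(o, m))))
  Canonicalize subterm:  t(op(p, op(op(o, o), m), op(o, m), op(p, op(o, o))), t(op(m, o), p, p), op(m, op(m, o), m, op(o, m)))  →  t(op(m, m, p, p), t(m, p, p), op(m, m, m, m))
  Units out:  drop o
  Sort arguments:  t(op(m, m, p, p), t(m, p, p), op(m, m, m, m))

Answer: yes — both canonical forms are t(op(m, m, p, p), t(m, p, p), op(m, m, m, m))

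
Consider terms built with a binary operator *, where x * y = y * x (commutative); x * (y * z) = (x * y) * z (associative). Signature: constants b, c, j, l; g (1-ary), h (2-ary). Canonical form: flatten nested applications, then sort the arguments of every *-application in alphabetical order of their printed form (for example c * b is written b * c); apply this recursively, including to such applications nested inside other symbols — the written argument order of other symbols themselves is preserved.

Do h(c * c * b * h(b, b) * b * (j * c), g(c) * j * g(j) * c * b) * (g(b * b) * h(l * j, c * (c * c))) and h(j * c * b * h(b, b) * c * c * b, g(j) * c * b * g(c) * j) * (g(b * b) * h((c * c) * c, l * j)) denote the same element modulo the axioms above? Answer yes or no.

Answer: no — g(b * b) * h(b * b * c * c * c * h(b, b) * j, b * c * g(c) * g(j) * j) * h(j * l, c * c * c) vs g(b * b) * h(b * b * c * c * c * h(b, b) * j, b * c * g(c) * g(j) * j) * h(c * c * c, j * l)

Derivation:
Left:  h(c * c * b * h(b, b) * b * (j * c), g(c) * j * g(j) * c * b) * (g(b * b) * h(l * j, c * (c * c)))
  Flatten:  h(c * c * b * h(b, b) * b * (j * c), g(c) * j * g(j) * c * b) * g(b * b) * h(l * j, c * (c * c))
  Simplify inside:  h(c * c * b * h(b, b) * b * (j * c), g(c) * j * g(j) * c * b)  →  h(b * b * c * c * c * h(b, b) * j, b * c * g(c) * g(j) * j)
  Simplify inside:  h(l * j, c * (c * c))  →  h(j * l, c * c * c)
  Order the arguments:  g(b * b) * h(b * b * c * c * c * h(b, b) * j, b * c * g(c) * g(j) * j) * h(j * l, c * c * c)
Right:  h(j * c * b * h(b, b) * c * c * b, g(j) * c * b * g(c) * j) * (g(b * b) * h((c * c) * c, l * j))
  Un-nest:  h(j * c * b * h(b, b) * c * c * b, g(j) * c * b * g(c) * j) * g(b * b) * h((c * c) * c, l * j)
  Simplify inside:  h(j * c * b * h(b, b) * c * c * b, g(j) * c * b * g(c) * j)  →  h(b * b * c * c * c * h(b, b) * j, b * c * g(c) * g(j) * j)
  Canonicalize subterm:  h((c * c) * c, l * j)  →  h(c * c * c, j * l)
  Sort arguments:  g(b * b) * h(b * b * c * c * c * h(b, b) * j, b * c * g(c) * g(j) * j) * h(c * c * c, j * l)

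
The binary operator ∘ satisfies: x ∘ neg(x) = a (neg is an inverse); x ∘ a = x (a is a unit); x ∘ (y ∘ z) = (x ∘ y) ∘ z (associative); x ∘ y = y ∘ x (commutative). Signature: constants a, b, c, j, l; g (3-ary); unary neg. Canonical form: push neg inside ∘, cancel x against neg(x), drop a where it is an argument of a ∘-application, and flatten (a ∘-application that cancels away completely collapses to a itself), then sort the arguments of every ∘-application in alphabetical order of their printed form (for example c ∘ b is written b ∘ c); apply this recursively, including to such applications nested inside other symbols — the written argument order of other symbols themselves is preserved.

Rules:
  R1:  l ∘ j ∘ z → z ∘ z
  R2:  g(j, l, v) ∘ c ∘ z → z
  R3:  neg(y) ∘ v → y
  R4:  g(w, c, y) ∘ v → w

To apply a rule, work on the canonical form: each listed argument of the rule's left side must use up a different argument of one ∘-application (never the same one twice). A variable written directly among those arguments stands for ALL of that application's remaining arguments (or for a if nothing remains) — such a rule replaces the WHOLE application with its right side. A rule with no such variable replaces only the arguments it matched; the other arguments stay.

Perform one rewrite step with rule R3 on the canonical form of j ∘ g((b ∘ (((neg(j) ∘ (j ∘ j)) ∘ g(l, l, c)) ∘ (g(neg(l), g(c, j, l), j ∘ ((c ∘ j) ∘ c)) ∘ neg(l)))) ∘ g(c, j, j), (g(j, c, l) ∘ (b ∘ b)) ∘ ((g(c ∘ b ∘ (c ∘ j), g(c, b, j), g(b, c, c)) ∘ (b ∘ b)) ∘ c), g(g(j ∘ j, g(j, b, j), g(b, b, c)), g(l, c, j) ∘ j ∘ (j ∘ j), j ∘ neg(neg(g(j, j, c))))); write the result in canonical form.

Canonical form:  g(b ∘ g(c, j, j) ∘ g(l, l, c) ∘ g(neg(l), g(c, j, l), c ∘ c ∘ j ∘ j) ∘ j ∘ neg(l), b ∘ b ∘ b ∘ b ∘ c ∘ g(b ∘ c ∘ c ∘ j, g(c, b, j), g(b, c, c)) ∘ g(j, c, l), g(g(j ∘ j, g(j, b, j), g(b, b, c)), g(l, c, j) ∘ j ∘ j ∘ j, g(j, j, c) ∘ j)) ∘ j
Apply R3:  consuming neg(l);  v := b ∘ g(c, j, j) ∘ g(l, l, c) ∘ g(neg(l), g(c, j, l), c ∘ c ∘ j ∘ j) ∘ j, y := l
The variable takes the whole remainder — replace the entire application.
Result:  g(l, b ∘ b ∘ b ∘ b ∘ c ∘ g(b ∘ c ∘ c ∘ j, g(c, b, j), g(b, c, c)) ∘ g(j, c, l), g(g(j ∘ j, g(j, b, j), g(b, b, c)), g(l, c, j) ∘ j ∘ j ∘ j, g(j, j, c) ∘ j)) ∘ j

Answer: g(l, b ∘ b ∘ b ∘ b ∘ c ∘ g(b ∘ c ∘ c ∘ j, g(c, b, j), g(b, c, c)) ∘ g(j, c, l), g(g(j ∘ j, g(j, b, j), g(b, b, c)), g(l, c, j) ∘ j ∘ j ∘ j, g(j, j, c) ∘ j)) ∘ j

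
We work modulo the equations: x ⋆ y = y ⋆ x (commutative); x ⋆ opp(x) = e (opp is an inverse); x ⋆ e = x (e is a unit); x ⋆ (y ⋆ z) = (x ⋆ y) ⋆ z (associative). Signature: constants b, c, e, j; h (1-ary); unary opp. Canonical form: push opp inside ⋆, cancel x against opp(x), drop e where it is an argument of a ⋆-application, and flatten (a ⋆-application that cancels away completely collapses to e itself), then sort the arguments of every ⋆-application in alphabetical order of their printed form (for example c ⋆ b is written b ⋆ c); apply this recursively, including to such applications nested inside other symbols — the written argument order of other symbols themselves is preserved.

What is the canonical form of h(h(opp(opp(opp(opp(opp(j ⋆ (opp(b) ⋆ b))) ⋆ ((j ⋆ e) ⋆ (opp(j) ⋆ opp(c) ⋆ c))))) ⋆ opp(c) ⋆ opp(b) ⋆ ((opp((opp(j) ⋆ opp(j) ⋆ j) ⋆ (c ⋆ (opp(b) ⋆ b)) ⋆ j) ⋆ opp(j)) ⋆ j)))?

Answer: h(h(opp(b) ⋆ opp(c) ⋆ opp(c) ⋆ opp(j)))

Derivation:
Descend into:  opp(opp(opp(opp(opp(j ⋆ (opp(b) ⋆ b))) ⋆ ((j ⋆ e) ⋆ (opp(j) ⋆ opp(c) ⋆ c))))) ⋆ opp(c) ⋆ opp(b) ⋆ ((opp((opp(j) ⋆ opp(j) ⋆ j) ⋆ (c ⋆ (opp(b) ⋆ b)) ⋆ j) ⋆ opp(j)) ⋆ j)
Push opp inside:  distribute opp over ⋆ and collapse double opp
Collect terms:  opp(j) ⋆ opp(b) ⋆ opp(c) ⋆ opp(c)
Order the arguments:  opp(b) ⋆ opp(c) ⋆ opp(c) ⋆ opp(j)
Rebuild:  h(h(opp(b) ⋆ opp(c) ⋆ opp(c) ⋆ opp(j)))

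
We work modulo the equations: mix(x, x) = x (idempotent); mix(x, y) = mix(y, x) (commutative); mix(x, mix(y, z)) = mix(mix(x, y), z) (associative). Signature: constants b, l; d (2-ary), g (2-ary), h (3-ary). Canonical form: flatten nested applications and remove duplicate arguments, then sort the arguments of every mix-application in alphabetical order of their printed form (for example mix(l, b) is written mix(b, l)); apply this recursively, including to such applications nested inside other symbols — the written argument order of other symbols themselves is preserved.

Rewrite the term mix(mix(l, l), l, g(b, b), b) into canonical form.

Answer: mix(b, g(b, b), l)

Derivation:
Merge nested applications:  mix(l, l, l, g(b, b), b)
Drop duplicates:  drop duplicate l, l
Order the arguments:  mix(b, g(b, b), l)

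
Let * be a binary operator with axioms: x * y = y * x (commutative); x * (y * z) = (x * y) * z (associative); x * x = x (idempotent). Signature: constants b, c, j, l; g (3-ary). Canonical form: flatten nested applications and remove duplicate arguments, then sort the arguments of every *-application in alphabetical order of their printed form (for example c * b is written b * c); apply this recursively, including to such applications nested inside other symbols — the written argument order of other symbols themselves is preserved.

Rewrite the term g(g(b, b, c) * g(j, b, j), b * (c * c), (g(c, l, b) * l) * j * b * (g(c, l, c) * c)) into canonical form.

Answer: g(g(b, b, c) * g(j, b, j), b * c, b * c * g(c, l, b) * g(c, l, c) * j * l)

Derivation:
Work inside:  (g(c, l, b) * l) * j * b * (g(c, l, c) * c)
Un-nest:  g(c, l, b) * l * j * b * g(c, l, c) * c
Sort arguments:  b * c * g(c, l, b) * g(c, l, c) * j * l
Reassemble:  g(g(b, b, c) * g(j, b, j), b * c, b * c * g(c, l, b) * g(c, l, c) * j * l)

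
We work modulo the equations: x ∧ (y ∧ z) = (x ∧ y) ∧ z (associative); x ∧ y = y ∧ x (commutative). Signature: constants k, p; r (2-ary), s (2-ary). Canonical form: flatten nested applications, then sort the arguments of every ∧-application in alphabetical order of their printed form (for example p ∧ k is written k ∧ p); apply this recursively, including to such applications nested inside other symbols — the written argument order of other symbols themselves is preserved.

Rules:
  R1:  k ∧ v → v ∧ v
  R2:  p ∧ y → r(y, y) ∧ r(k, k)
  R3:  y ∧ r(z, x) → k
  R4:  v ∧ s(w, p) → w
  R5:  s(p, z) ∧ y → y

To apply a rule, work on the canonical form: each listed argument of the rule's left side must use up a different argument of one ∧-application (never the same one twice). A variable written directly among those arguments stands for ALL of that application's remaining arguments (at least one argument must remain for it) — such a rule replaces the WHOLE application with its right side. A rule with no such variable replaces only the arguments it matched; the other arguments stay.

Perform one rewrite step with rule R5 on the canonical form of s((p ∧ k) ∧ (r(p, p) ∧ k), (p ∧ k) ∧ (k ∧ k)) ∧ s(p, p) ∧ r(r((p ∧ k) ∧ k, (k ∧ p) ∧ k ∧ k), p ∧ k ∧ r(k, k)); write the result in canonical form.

Canonical form:  r(r(k ∧ k ∧ p, k ∧ k ∧ k ∧ p), k ∧ p ∧ r(k, k)) ∧ s(k ∧ k ∧ p ∧ r(p, p), k ∧ k ∧ k ∧ p) ∧ s(p, p)
R5 matches:  uses s(p, p);  y := r(r(k ∧ k ∧ p, k ∧ k ∧ k ∧ p), k ∧ p ∧ r(k, k)) ∧ s(k ∧ k ∧ p ∧ r(p, p), k ∧ k ∧ k ∧ p), z := p
The variable takes the whole remainder — replace the entire application.
New term:  r(r(k ∧ k ∧ p, k ∧ k ∧ k ∧ p), k ∧ p ∧ r(k, k)) ∧ s(k ∧ k ∧ p ∧ r(p, p), k ∧ k ∧ k ∧ p)

Answer: r(r(k ∧ k ∧ p, k ∧ k ∧ k ∧ p), k ∧ p ∧ r(k, k)) ∧ s(k ∧ k ∧ p ∧ r(p, p), k ∧ k ∧ k ∧ p)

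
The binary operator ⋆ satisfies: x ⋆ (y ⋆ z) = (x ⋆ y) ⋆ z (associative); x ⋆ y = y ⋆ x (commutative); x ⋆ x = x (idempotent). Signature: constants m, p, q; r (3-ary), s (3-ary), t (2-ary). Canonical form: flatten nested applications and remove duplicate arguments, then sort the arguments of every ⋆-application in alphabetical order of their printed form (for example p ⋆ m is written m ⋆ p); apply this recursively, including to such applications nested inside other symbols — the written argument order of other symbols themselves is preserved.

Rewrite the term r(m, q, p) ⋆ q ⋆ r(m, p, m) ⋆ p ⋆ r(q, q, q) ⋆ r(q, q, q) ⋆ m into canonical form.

Idempotence:  drop duplicate r(q, q, q)
Sort:  m ⋆ p ⋆ q ⋆ r(m, p, m) ⋆ r(m, q, p) ⋆ r(q, q, q)

Answer: m ⋆ p ⋆ q ⋆ r(m, p, m) ⋆ r(m, q, p) ⋆ r(q, q, q)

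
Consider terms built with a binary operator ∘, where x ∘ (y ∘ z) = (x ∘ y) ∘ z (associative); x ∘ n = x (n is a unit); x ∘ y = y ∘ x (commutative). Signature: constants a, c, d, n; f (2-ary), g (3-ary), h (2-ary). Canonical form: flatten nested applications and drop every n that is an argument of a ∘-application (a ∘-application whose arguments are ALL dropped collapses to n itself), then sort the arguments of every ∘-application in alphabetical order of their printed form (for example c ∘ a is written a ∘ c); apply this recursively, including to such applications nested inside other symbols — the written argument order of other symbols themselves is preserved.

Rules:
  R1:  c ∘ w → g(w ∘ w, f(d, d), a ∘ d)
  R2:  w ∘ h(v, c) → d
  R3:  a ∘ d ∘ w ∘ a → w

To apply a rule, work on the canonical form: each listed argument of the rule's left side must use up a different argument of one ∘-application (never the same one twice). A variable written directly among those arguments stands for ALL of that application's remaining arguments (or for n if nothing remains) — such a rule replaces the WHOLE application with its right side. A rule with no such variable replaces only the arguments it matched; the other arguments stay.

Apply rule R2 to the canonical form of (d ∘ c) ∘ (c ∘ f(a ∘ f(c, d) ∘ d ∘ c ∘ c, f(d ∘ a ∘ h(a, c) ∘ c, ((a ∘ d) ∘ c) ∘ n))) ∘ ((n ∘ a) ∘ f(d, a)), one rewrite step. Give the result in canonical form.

Answer: a ∘ c ∘ c ∘ d ∘ f(a ∘ c ∘ c ∘ d ∘ f(c, d), f(d, a ∘ c ∘ d)) ∘ f(d, a)

Derivation:
Canonical form:  a ∘ c ∘ c ∘ d ∘ f(a ∘ c ∘ c ∘ d ∘ f(c, d), f(a ∘ c ∘ d ∘ h(a, c), a ∘ c ∘ d)) ∘ f(d, a)
Match R2:  consume h(a, c);  v := a, w := a ∘ c ∘ d
The variable takes the whole remainder — replace the entire application.
New term:  a ∘ c ∘ c ∘ d ∘ f(a ∘ c ∘ c ∘ d ∘ f(c, d), f(d, a ∘ c ∘ d)) ∘ f(d, a)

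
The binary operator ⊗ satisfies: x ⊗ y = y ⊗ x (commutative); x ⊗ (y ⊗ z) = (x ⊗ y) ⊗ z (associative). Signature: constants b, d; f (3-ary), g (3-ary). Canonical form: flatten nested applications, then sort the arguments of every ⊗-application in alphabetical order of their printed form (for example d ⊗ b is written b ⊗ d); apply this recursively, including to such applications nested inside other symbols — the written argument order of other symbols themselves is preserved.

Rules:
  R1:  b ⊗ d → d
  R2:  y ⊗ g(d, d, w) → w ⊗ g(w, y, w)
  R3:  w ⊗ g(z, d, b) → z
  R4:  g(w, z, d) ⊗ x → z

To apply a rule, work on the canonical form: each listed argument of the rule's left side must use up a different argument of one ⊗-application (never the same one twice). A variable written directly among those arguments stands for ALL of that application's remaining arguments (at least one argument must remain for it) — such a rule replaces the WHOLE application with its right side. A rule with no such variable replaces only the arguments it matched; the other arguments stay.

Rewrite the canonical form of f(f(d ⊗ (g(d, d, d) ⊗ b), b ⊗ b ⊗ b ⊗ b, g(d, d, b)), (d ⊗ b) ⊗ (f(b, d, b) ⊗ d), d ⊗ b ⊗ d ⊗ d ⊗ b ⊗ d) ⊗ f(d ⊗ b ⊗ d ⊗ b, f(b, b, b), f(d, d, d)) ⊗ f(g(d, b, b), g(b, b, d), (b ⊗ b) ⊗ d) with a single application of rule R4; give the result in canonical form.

Canonical form:  f(b ⊗ b ⊗ d ⊗ d, f(b, b, b), f(d, d, d)) ⊗ f(f(b ⊗ d ⊗ g(d, d, d), b ⊗ b ⊗ b ⊗ b, g(d, d, b)), b ⊗ d ⊗ d ⊗ f(b, d, b), b ⊗ b ⊗ d ⊗ d ⊗ d ⊗ d) ⊗ f(g(d, b, b), g(b, b, d), b ⊗ b ⊗ d)
Apply R4:  consuming g(d, d, d);  w := d, x := b ⊗ d, z := d
The variable takes the whole remainder — replace the entire application.
Result:  f(b ⊗ b ⊗ d ⊗ d, f(b, b, b), f(d, d, d)) ⊗ f(f(d, b ⊗ b ⊗ b ⊗ b, g(d, d, b)), b ⊗ d ⊗ d ⊗ f(b, d, b), b ⊗ b ⊗ d ⊗ d ⊗ d ⊗ d) ⊗ f(g(d, b, b), g(b, b, d), b ⊗ b ⊗ d)

Answer: f(b ⊗ b ⊗ d ⊗ d, f(b, b, b), f(d, d, d)) ⊗ f(f(d, b ⊗ b ⊗ b ⊗ b, g(d, d, b)), b ⊗ d ⊗ d ⊗ f(b, d, b), b ⊗ b ⊗ d ⊗ d ⊗ d ⊗ d) ⊗ f(g(d, b, b), g(b, b, d), b ⊗ b ⊗ d)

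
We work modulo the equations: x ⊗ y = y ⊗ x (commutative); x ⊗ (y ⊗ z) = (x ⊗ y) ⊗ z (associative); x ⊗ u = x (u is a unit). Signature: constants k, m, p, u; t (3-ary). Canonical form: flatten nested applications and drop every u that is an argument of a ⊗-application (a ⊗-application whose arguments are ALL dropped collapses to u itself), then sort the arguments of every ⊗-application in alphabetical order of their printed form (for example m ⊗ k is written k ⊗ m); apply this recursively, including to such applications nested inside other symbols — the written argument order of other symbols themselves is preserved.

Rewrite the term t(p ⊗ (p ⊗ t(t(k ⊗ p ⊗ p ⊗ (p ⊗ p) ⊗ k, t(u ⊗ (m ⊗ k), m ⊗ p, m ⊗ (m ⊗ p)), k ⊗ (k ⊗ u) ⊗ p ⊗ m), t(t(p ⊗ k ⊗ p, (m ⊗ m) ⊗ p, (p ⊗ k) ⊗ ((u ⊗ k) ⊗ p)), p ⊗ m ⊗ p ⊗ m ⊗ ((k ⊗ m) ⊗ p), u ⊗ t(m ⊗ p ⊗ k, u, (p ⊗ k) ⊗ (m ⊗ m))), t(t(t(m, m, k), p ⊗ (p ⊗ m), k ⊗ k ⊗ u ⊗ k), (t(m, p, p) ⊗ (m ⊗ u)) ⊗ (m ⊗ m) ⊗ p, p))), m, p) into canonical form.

Answer: t(p ⊗ p ⊗ t(t(k ⊗ k ⊗ p ⊗ p ⊗ p ⊗ p, t(k ⊗ m, m ⊗ p, m ⊗ m ⊗ p), k ⊗ k ⊗ m ⊗ p), t(t(k ⊗ p ⊗ p, m ⊗ m ⊗ p, k ⊗ k ⊗ p ⊗ p), k ⊗ m ⊗ m ⊗ m ⊗ p ⊗ p ⊗ p, t(k ⊗ m ⊗ p, u, k ⊗ m ⊗ m ⊗ p)), t(t(t(m, m, k), m ⊗ p ⊗ p, k ⊗ k ⊗ k), m ⊗ m ⊗ m ⊗ p ⊗ t(m, p, p), p)), m, p)

Derivation:
Work inside:  p ⊗ (p ⊗ t(t(k ⊗ p ⊗ p ⊗ (p ⊗ p) ⊗ k, t(u ⊗ (m ⊗ k), m ⊗ p, m ⊗ (m ⊗ p)), k ⊗ (k ⊗ u) ⊗ p ⊗ m), t(t(p ⊗ k ⊗ p, (m ⊗ m) ⊗ p, (p ⊗ k) ⊗ ((u ⊗ k) ⊗ p)), p ⊗ m ⊗ p ⊗ m ⊗ ((k ⊗ m) ⊗ p), u ⊗ t(m ⊗ p ⊗ k, u, (p ⊗ k) ⊗ (m ⊗ m))), t(t(t(m, m, k), p ⊗ (p ⊗ m), k ⊗ k ⊗ u ⊗ k), (t(m, p, p) ⊗ (m ⊗ u)) ⊗ (m ⊗ m) ⊗ p, p)))
Un-nest:  p ⊗ p ⊗ t(t(k ⊗ p ⊗ p ⊗ (p ⊗ p) ⊗ k, t(u ⊗ (m ⊗ k), m ⊗ p, m ⊗ (m ⊗ p)), k ⊗ (k ⊗ u) ⊗ p ⊗ m), t(t(p ⊗ k ⊗ p, (m ⊗ m) ⊗ p, (p ⊗ k) ⊗ ((u ⊗ k) ⊗ p)), p ⊗ m ⊗ p ⊗ m ⊗ ((k ⊗ m) ⊗ p), u ⊗ t(m ⊗ p ⊗ k, u, (p ⊗ k) ⊗ (m ⊗ m))), t(t(t(m, m, k), p ⊗ (p ⊗ m), k ⊗ k ⊗ u ⊗ k), (t(m, p, p) ⊗ (m ⊗ u)) ⊗ (m ⊗ m) ⊗ p, p))
Simplify inside:  t(t(k ⊗ p ⊗ p ⊗ (p ⊗ p) ⊗ k, t(u ⊗ (m ⊗ k), m ⊗ p, m ⊗ (m ⊗ p)), k ⊗ (k ⊗ u) ⊗ p ⊗ m), t(t(p ⊗ k ⊗ p, (m ⊗ m) ⊗ p, (p ⊗ k) ⊗ ((u ⊗ k) ⊗ p)), p ⊗ m ⊗ p ⊗ m ⊗ ((k ⊗ m) ⊗ p), u ⊗ t(m ⊗ p ⊗ k, u, (p ⊗ k) ⊗ (m ⊗ m))), t(t(t(m, m, k), p ⊗ (p ⊗ m), k ⊗ k ⊗ u ⊗ k), (t(m, p, p) ⊗ (m ⊗ u)) ⊗ (m ⊗ m) ⊗ p, p))  →  t(t(k ⊗ k ⊗ p ⊗ p ⊗ p ⊗ p, t(k ⊗ m, m ⊗ p, m ⊗ m ⊗ p), k ⊗ k ⊗ m ⊗ p), t(t(k ⊗ p ⊗ p, m ⊗ m ⊗ p, k ⊗ k ⊗ p ⊗ p), k ⊗ m ⊗ m ⊗ m ⊗ p ⊗ p ⊗ p, t(k ⊗ m ⊗ p, u, k ⊗ m ⊗ m ⊗ p)), t(t(t(m, m, k), m ⊗ p ⊗ p, k ⊗ k ⊗ k), m ⊗ m ⊗ m ⊗ p ⊗ t(m, p, p), p))
Order the arguments:  p ⊗ p ⊗ t(t(k ⊗ k ⊗ p ⊗ p ⊗ p ⊗ p, t(k ⊗ m, m ⊗ p, m ⊗ m ⊗ p), k ⊗ k ⊗ m ⊗ p), t(t(k ⊗ p ⊗ p, m ⊗ m ⊗ p, k ⊗ k ⊗ p ⊗ p), k ⊗ m ⊗ m ⊗ m ⊗ p ⊗ p ⊗ p, t(k ⊗ m ⊗ p, u, k ⊗ m ⊗ m ⊗ p)), t(t(t(m, m, k), m ⊗ p ⊗ p, k ⊗ k ⊗ k), m ⊗ m ⊗ m ⊗ p ⊗ t(m, p, p), p))
Reassemble:  t(p ⊗ p ⊗ t(t(k ⊗ k ⊗ p ⊗ p ⊗ p ⊗ p, t(k ⊗ m, m ⊗ p, m ⊗ m ⊗ p), k ⊗ k ⊗ m ⊗ p), t(t(k ⊗ p ⊗ p, m ⊗ m ⊗ p, k ⊗ k ⊗ p ⊗ p), k ⊗ m ⊗ m ⊗ m ⊗ p ⊗ p ⊗ p, t(k ⊗ m ⊗ p, u, k ⊗ m ⊗ m ⊗ p)), t(t(t(m, m, k), m ⊗ p ⊗ p, k ⊗ k ⊗ k), m ⊗ m ⊗ m ⊗ p ⊗ t(m, p, p), p)), m, p)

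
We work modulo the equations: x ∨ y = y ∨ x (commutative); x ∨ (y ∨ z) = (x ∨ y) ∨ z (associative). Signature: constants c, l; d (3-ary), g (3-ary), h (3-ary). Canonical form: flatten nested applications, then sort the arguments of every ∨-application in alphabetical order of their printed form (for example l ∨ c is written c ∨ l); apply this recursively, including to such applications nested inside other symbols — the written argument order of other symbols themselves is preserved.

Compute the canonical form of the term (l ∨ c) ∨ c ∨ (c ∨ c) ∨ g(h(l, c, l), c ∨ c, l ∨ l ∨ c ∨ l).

Merge nested applications:  l ∨ c ∨ c ∨ c ∨ c ∨ g(h(l, c, l), c ∨ c, l ∨ l ∨ c ∨ l)
Inside:  g(h(l, c, l), c ∨ c, l ∨ l ∨ c ∨ l)  →  g(h(l, c, l), c ∨ c, c ∨ l ∨ l ∨ l)
Sort arguments:  c ∨ c ∨ c ∨ c ∨ g(h(l, c, l), c ∨ c, c ∨ l ∨ l ∨ l) ∨ l

Answer: c ∨ c ∨ c ∨ c ∨ g(h(l, c, l), c ∨ c, c ∨ l ∨ l ∨ l) ∨ l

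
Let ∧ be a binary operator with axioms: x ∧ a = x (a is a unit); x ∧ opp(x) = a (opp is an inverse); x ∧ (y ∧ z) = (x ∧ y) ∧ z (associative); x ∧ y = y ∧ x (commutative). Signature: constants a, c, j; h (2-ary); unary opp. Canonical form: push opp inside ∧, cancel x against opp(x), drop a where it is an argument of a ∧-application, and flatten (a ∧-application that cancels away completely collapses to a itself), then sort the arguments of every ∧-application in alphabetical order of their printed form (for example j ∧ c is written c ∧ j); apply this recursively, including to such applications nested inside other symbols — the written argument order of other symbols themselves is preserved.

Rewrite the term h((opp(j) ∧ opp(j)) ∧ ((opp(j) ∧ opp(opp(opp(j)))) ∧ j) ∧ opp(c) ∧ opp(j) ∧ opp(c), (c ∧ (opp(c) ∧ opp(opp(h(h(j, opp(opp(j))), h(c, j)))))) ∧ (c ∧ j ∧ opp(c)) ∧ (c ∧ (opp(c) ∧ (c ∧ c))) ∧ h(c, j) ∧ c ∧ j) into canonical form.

Descend into:  (c ∧ (opp(c) ∧ opp(opp(h(h(j, opp(opp(j))), h(c, j)))))) ∧ (c ∧ j ∧ opp(c)) ∧ (c ∧ (opp(c) ∧ (c ∧ c))) ∧ h(c, j) ∧ c ∧ j
Push opp inside:  distribute opp over ∧ and collapse double opp
Collect terms:  c ∧ c ∧ c ∧ h(h(j, j), h(c, j)) ∧ j ∧ j ∧ h(c, j)
Sort arguments:  c ∧ c ∧ c ∧ h(c, j) ∧ h(h(j, j), h(c, j)) ∧ j ∧ j
Reassemble:  h(opp(c) ∧ opp(c) ∧ opp(j) ∧ opp(j) ∧ opp(j) ∧ opp(j), c ∧ c ∧ c ∧ h(c, j) ∧ h(h(j, j), h(c, j)) ∧ j ∧ j)

Answer: h(opp(c) ∧ opp(c) ∧ opp(j) ∧ opp(j) ∧ opp(j) ∧ opp(j), c ∧ c ∧ c ∧ h(c, j) ∧ h(h(j, j), h(c, j)) ∧ j ∧ j)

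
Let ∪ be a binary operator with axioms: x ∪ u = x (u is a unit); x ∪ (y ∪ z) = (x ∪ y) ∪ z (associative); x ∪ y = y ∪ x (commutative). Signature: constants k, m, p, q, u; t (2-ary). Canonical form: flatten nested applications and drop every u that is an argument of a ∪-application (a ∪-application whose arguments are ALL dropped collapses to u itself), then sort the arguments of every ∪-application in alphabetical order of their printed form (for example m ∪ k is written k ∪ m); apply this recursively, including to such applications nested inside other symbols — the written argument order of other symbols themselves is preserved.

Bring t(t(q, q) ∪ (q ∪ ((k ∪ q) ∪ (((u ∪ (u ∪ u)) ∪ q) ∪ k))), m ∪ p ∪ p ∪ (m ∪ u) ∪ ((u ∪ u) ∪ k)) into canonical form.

Descend into:  t(q, q) ∪ (q ∪ ((k ∪ q) ∪ (((u ∪ (u ∪ u)) ∪ q) ∪ k)))
Un-nest:  t(q, q) ∪ q ∪ k ∪ q ∪ u ∪ u ∪ u ∪ q ∪ k
Units out:  drop u (×3)
Sort:  k ∪ k ∪ q ∪ q ∪ q ∪ t(q, q)
Put back:  t(k ∪ k ∪ q ∪ q ∪ q ∪ t(q, q), k ∪ m ∪ m ∪ p ∪ p)

Answer: t(k ∪ k ∪ q ∪ q ∪ q ∪ t(q, q), k ∪ m ∪ m ∪ p ∪ p)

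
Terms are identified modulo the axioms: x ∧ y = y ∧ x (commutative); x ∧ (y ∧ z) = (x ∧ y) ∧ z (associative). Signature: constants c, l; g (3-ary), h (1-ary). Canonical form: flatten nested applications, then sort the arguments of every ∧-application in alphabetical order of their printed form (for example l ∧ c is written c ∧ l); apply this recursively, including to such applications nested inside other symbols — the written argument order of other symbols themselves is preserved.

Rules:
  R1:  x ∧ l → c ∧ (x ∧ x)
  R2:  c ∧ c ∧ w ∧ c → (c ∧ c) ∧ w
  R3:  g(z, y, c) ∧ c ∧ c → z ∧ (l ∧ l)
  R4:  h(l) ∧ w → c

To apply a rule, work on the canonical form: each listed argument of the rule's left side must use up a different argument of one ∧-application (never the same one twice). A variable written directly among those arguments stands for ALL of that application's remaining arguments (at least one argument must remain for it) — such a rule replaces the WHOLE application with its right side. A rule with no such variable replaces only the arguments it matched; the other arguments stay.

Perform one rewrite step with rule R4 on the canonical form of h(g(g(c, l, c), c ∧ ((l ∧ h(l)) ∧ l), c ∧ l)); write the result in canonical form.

Canonical form:  h(g(g(c, l, c), c ∧ h(l) ∧ l ∧ l, c ∧ l))
Match R4:  consume h(l);  w := c ∧ l ∧ l
The variable takes the whole remainder — replace the entire application.
Result:  h(g(g(c, l, c), c, c ∧ l))

Answer: h(g(g(c, l, c), c, c ∧ l))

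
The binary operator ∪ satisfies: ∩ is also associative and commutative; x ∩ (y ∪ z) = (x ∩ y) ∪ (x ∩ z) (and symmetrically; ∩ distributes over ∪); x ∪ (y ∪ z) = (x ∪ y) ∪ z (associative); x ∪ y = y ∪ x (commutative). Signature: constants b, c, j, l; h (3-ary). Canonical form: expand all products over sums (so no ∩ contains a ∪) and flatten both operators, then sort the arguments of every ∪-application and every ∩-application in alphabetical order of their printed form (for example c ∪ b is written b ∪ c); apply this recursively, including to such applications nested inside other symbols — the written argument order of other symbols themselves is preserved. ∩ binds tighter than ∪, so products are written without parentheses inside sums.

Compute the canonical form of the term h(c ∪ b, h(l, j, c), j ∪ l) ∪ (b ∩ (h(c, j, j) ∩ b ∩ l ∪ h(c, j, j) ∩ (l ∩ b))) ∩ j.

Distribute:  h(b ∪ c, h(l, j, c), j ∪ l) ∪ b ∩ b ∩ h(c, j, j) ∩ j ∩ l ∪ b ∩ b ∩ h(c, j, j) ∩ j ∩ l
Sort arguments:  b ∩ b ∩ h(c, j, j) ∩ j ∩ l ∪ b ∩ b ∩ h(c, j, j) ∩ j ∩ l ∪ h(b ∪ c, h(l, j, c), j ∪ l)

Answer: b ∩ b ∩ h(c, j, j) ∩ j ∩ l ∪ b ∩ b ∩ h(c, j, j) ∩ j ∩ l ∪ h(b ∪ c, h(l, j, c), j ∪ l)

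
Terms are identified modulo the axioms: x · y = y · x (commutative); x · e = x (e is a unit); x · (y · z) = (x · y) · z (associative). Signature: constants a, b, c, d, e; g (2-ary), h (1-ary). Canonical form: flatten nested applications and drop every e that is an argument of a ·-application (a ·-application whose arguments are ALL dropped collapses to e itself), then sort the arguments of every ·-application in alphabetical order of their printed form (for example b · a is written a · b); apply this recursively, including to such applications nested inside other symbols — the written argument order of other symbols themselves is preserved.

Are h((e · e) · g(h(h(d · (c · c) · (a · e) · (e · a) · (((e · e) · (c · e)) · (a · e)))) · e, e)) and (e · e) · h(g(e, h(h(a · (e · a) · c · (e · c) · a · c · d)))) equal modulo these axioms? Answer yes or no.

Left:  h((e · e) · g(h(h(d · (c · c) · (a · e) · (e · a) · (((e · e) · (c · e)) · (a · e)))) · e, e))
  Descend into:  (e · e) · g(h(h(d · (c · c) · (a · e) · (e · a) · (((e · e) · (c · e)) · (a · e)))) · e, e)
  Merge nested applications:  e · e · g(h(h(d · (c · c) · (a · e) · (e · a) · (((e · e) · (c · e)) · (a · e)))) · e, e)
  Canonicalize subterm:  g(h(h(d · (c · c) · (a · e) · (e · a) · (((e · e) · (c · e)) · (a · e)))) · e, e)  →  g(h(h(a · a · a · c · c · c · d)), e)
  Units out:  drop e (×2)
  Order the arguments:  g(h(h(a · a · a · c · c · c · d)), e)
  Rebuild:  h(g(h(h(a · a · a · c · c · c · d)), e))
Right:  (e · e) · h(g(e, h(h(a · (e · a) · c · (e · c) · a · c · d))))
  Un-nest:  e · e · h(g(e, h(h(a · (e · a) · c · (e · c) · a · c · d))))
  Inside:  h(g(e, h(h(a · (e · a) · c · (e · c) · a · c · d))))  →  h(g(e, h(h(a · a · a · c · c · c · d))))
  Unit:  drop e (×2)
  Sort arguments:  h(g(e, h(h(a · a · a · c · c · c · d))))

Answer: no — h(g(h(h(a · a · a · c · c · c · d)), e)) vs h(g(e, h(h(a · a · a · c · c · c · d))))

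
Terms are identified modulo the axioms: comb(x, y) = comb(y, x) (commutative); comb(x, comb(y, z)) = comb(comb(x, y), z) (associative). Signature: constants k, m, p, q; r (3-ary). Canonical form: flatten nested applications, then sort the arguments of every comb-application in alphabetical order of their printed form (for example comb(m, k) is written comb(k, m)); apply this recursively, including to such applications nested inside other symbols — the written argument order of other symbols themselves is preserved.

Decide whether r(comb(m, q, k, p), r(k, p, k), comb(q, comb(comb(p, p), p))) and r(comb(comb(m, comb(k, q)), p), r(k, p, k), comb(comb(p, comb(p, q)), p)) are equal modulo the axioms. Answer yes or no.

Answer: yes — both canonical forms are r(comb(k, m, p, q), r(k, p, k), comb(p, p, p, q))

Derivation:
Left:  r(comb(m, q, k, p), r(k, p, k), comb(q, comb(comb(p, p), p)))
  Work inside:  comb(q, comb(comb(p, p), p))
  Flatten:  comb(q, p, p, p)
  Order the arguments:  comb(p, p, p, q)
  Put back:  r(comb(k, m, p, q), r(k, p, k), comb(p, p, p, q))
Right:  r(comb(comb(m, comb(k, q)), p), r(k, p, k), comb(comb(p, comb(p, q)), p))
  Focus inside:  comb(comb(p, comb(p, q)), p)
  Merge nested applications:  comb(p, p, q, p)
  Order the arguments:  comb(p, p, p, q)
  Reassemble:  r(comb(k, m, p, q), r(k, p, k), comb(p, p, p, q))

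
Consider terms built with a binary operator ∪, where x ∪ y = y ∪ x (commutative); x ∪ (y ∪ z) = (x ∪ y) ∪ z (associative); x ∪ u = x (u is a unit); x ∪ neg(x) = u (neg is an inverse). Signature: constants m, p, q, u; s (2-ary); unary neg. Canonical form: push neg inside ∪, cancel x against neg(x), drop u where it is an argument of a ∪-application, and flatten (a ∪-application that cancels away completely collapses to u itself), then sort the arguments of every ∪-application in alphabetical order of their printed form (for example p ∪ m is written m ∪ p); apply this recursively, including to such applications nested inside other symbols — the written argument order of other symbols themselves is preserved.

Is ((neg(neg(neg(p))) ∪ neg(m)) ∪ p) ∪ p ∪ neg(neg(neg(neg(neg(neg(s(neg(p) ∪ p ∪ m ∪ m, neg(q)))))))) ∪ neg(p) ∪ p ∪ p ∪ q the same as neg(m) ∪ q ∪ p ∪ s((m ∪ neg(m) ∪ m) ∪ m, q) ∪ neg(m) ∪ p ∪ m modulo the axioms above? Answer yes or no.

Answer: no — neg(m) ∪ p ∪ p ∪ q ∪ s(m ∪ m, neg(q)) vs neg(m) ∪ p ∪ p ∪ q ∪ s(m ∪ m, q)

Derivation:
Left:  ((neg(neg(neg(p))) ∪ neg(m)) ∪ p) ∪ p ∪ neg(neg(neg(neg(neg(neg(s(neg(p) ∪ p ∪ m ∪ m, neg(q)))))))) ∪ neg(p) ∪ p ∪ p ∪ q
  Push neg inside:  distribute neg over ∪ and collapse double neg
  Combine occurrences:  p ∪ p ∪ neg(m) ∪ s(m ∪ m, neg(q)) ∪ q
  Order the arguments:  neg(m) ∪ p ∪ p ∪ q ∪ s(m ∪ m, neg(q))
Right:  neg(m) ∪ q ∪ p ∪ s((m ∪ neg(m) ∪ m) ∪ m, q) ∪ neg(m) ∪ p ∪ m
  Combine occurrences:  neg(m) ∪ q ∪ p ∪ p ∪ s(m ∪ m, q)
  Order the arguments:  neg(m) ∪ p ∪ p ∪ q ∪ s(m ∪ m, q)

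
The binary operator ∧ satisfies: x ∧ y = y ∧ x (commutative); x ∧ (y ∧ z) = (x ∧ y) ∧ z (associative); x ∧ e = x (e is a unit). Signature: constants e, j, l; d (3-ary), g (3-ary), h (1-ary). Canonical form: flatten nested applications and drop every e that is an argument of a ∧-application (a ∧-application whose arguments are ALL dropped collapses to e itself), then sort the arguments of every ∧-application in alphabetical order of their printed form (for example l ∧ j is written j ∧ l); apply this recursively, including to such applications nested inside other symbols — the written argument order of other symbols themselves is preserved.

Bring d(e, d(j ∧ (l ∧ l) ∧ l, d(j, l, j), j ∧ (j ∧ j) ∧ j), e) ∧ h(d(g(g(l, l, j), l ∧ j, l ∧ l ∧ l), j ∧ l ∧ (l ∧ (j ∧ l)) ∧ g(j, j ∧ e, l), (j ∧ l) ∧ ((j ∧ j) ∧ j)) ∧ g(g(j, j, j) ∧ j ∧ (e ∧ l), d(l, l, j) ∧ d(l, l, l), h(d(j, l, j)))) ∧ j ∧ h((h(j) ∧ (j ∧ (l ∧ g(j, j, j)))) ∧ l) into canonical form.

Simplify inside:  d(e, d(j ∧ (l ∧ l) ∧ l, d(j, l, j), j ∧ (j ∧ j) ∧ j), e)  →  d(e, d(j ∧ l ∧ l ∧ l, d(j, l, j), j ∧ j ∧ j ∧ j), e)
Canonicalize subterm:  h(d(g(g(l, l, j), l ∧ j, l ∧ l ∧ l), j ∧ l ∧ (l ∧ (j ∧ l)) ∧ g(j, j ∧ e, l), (j ∧ l) ∧ ((j ∧ j) ∧ j)) ∧ g(g(j, j, j) ∧ j ∧ (e ∧ l), d(l, l, j) ∧ d(l, l, l), h(d(j, l, j))))  →  h(d(g(g(l, l, j), j ∧ l, l ∧ l ∧ l), g(j, j, l) ∧ j ∧ j ∧ l ∧ l ∧ l, j ∧ j ∧ j ∧ j ∧ l) ∧ g(g(j, j, j) ∧ j ∧ l, d(l, l, j) ∧ d(l, l, l), h(d(j, l, j))))
Inside:  h((h(j) ∧ (j ∧ (l ∧ g(j, j, j)))) ∧ l)  →  h(g(j, j, j) ∧ h(j) ∧ j ∧ l ∧ l)
Order the arguments:  d(e, d(j ∧ l ∧ l ∧ l, d(j, l, j), j ∧ j ∧ j ∧ j), e) ∧ h(d(g(g(l, l, j), j ∧ l, l ∧ l ∧ l), g(j, j, l) ∧ j ∧ j ∧ l ∧ l ∧ l, j ∧ j ∧ j ∧ j ∧ l) ∧ g(g(j, j, j) ∧ j ∧ l, d(l, l, j) ∧ d(l, l, l), h(d(j, l, j)))) ∧ h(g(j, j, j) ∧ h(j) ∧ j ∧ l ∧ l) ∧ j

Answer: d(e, d(j ∧ l ∧ l ∧ l, d(j, l, j), j ∧ j ∧ j ∧ j), e) ∧ h(d(g(g(l, l, j), j ∧ l, l ∧ l ∧ l), g(j, j, l) ∧ j ∧ j ∧ l ∧ l ∧ l, j ∧ j ∧ j ∧ j ∧ l) ∧ g(g(j, j, j) ∧ j ∧ l, d(l, l, j) ∧ d(l, l, l), h(d(j, l, j)))) ∧ h(g(j, j, j) ∧ h(j) ∧ j ∧ l ∧ l) ∧ j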